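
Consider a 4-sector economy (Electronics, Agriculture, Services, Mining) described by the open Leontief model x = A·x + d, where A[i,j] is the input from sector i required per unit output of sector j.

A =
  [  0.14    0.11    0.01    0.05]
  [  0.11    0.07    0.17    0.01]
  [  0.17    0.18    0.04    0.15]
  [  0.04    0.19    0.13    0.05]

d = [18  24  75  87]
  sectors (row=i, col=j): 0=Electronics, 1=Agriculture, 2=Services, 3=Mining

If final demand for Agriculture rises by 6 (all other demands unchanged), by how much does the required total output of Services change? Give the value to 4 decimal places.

1.7309

Form M = I − A:
  [  0.86   -0.11   -0.01   -0.05]
  [ -0.11    0.93   -0.17   -0.01]
  [ -0.17   -0.18    0.96   -0.15]
  [ -0.04   -0.19   -0.13    0.95]
Leontief inverse L = M⁻¹:
  [  1.1977    0.1666    0.0519    0.0730]
  [  0.1920    1.1507    0.2133    0.0559]
  [  0.2677    0.2885    1.1218    0.1943]
  [  0.1255    0.2766    0.1984    1.0935]
Total output x = L · d:
  x_0 = 1.1977·18 + 0.1666·24 + 0.0519·75 + 0.0730·87 = 35.7977
  x_1 = 0.1920·18 + 1.1507·24 + 0.2133·75 + 0.0559·87 = 51.9351
  x_2 = 0.2677·18 + 0.2885·24 + 1.1218·75 + 0.1943·87 = 112.7811
  x_3 = 0.1255·18 + 0.2766·24 + 0.1984·75 + 1.0935·87 = 118.9064
Δx_2 = L[2,1] · Δd_1 = 0.2885 · 6 = 1.7309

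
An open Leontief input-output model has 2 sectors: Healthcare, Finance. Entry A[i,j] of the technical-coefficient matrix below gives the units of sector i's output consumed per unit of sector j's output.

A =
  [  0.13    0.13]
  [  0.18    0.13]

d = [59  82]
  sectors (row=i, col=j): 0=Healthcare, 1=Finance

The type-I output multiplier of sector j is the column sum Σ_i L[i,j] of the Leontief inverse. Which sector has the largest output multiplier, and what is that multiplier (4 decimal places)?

Healthcare (1.4315)

Form M = I − A:
  [  0.87   -0.13]
  [ -0.18    0.87]
Leontief inverse L = M⁻¹:
  [  1.1861    0.1772]
  [  0.2454    1.1861]
Total output x = L · d:
  x_0 = 1.1861·59 + 0.1772·82 = 84.5126
  x_1 = 0.2454·59 + 1.1861·82 = 111.7382
Output multipliers (column sums of L):
  Healthcare: 1.4315
  Finance: 1.3633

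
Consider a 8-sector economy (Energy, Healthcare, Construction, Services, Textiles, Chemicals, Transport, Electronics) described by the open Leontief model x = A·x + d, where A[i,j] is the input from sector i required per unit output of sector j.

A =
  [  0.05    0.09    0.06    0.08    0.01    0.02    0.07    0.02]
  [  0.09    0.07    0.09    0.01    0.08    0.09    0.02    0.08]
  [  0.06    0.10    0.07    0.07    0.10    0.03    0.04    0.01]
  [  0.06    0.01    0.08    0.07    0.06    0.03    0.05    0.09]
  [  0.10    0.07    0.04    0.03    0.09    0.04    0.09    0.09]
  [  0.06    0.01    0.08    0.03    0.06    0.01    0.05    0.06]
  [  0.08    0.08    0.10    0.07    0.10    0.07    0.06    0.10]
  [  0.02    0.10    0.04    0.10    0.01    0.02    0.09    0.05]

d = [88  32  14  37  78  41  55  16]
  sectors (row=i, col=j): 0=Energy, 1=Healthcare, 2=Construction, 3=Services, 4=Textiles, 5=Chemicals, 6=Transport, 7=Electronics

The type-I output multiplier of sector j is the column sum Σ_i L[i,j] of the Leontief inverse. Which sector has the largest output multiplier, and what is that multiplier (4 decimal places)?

Form M = I − A:
  [  0.95   -0.09   -0.06   -0.08   -0.01   -0.02   -0.07   -0.02]
  [ -0.09    0.93   -0.09   -0.01   -0.08   -0.09   -0.02   -0.08]
  [ -0.06   -0.10    0.93   -0.07   -0.10   -0.03   -0.04   -0.01]
  [ -0.06   -0.01   -0.08    0.93   -0.06   -0.03   -0.05   -0.09]
  [ -0.10   -0.07   -0.04   -0.03    0.91   -0.04   -0.09   -0.09]
  [ -0.06   -0.01   -0.08   -0.03   -0.06    0.99   -0.05   -0.06]
  [ -0.08   -0.08   -0.10   -0.07   -0.10   -0.07    0.94   -0.10]
  [ -0.02   -0.10   -0.04   -0.10   -0.01   -0.02   -0.09    0.95]
Leontief inverse L = M⁻¹:
  [  1.1025    0.1432    0.1182    0.1250    0.0626    0.0545    0.1124    0.0696]
  [  0.1551    1.1417    0.1579    0.0670    0.1425    0.1279    0.0797    0.1374]
  [  0.1260    0.1643    1.1358    0.1202    0.1643    0.0702    0.0937    0.0697]
  [  0.1142    0.0715    0.1385    1.1250    0.1140    0.0619    0.1036    0.1421]
  [  0.1707    0.1481    0.1139    0.0936    1.1569    0.0842    0.1560    0.1575]
  [  0.1052    0.0627    0.1274    0.0741    0.1053    1.0369    0.0935    0.1012]
  [  0.1630    0.1692    0.1872    0.1443    0.1814    0.1200    1.1360    0.1777]
  [  0.0763    0.1565    0.1031    0.1494    0.0668    0.0582    0.1368    1.1071]
Total output x = L · d:
  x_0 = 1.1025·88 + 0.1432·32 + 0.1182·14 + 0.1250·37 + 0.0626·78 + 0.0545·41 + 0.1124·55 + 0.0696·16 = 122.3018
  x_1 = 0.1551·88 + 1.1417·32 + 0.1579·14 + 0.0670·37 + 0.1425·78 + 0.1279·41 + 0.0797·55 + 0.1374·16 = 77.8141
  x_2 = 0.1260·88 + 0.1643·32 + 1.1358·14 + 0.1202·37 + 0.1643·78 + 0.0702·41 + 0.0937·55 + 0.0697·16 = 58.6550
  x_3 = 0.1142·88 + 0.0715·32 + 0.1385·14 + 1.1250·37 + 0.1140·78 + 0.0619·41 + 0.1036·55 + 0.1421·16 = 75.2977
  x_4 = 0.1707·88 + 0.1481·32 + 0.1139·14 + 0.0936·37 + 1.1569·78 + 0.0842·41 + 0.1560·55 + 0.1575·16 = 129.6061
  x_5 = 0.1052·88 + 0.0627·32 + 0.1274·14 + 0.0741·37 + 0.1053·78 + 1.0369·41 + 0.0935·55 + 0.1012·16 = 73.2744
  x_6 = 0.1630·88 + 0.1692·32 + 0.1872·14 + 0.1443·37 + 0.1814·78 + 0.1200·41 + 1.1360·55 + 0.1777·16 = 112.1156
  x_7 = 0.0763·88 + 0.1565·32 + 0.1031·14 + 0.1494·37 + 0.0668·78 + 0.0582·41 + 0.1368·55 + 1.1071·16 = 51.5320
Output multipliers (column sums of L):
  Energy: 2.0130
  Healthcare: 2.0572
  Construction: 2.0821
  Services: 1.8985
  Textiles: 1.9939
  Chemicals: 1.6138
  Transport: 1.9117
  Electronics: 1.9621

Construction (2.0821)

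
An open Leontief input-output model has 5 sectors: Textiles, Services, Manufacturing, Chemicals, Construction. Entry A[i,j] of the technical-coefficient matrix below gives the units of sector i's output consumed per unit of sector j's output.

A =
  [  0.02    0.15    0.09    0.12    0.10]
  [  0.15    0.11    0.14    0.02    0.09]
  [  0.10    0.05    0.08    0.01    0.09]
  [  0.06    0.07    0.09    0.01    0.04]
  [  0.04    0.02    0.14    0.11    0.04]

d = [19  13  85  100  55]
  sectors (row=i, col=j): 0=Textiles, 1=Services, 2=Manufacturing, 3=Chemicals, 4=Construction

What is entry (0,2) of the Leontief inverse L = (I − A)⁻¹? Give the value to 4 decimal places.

Form M = I − A:
  [  0.98   -0.15   -0.09   -0.12   -0.10]
  [ -0.15    0.89   -0.14   -0.02   -0.09]
  [ -0.10   -0.05    0.92   -0.01   -0.09]
  [ -0.06   -0.07   -0.09    0.99   -0.04]
  [ -0.04   -0.02   -0.14   -0.11    0.96]
Leontief inverse L = M⁻¹:
  [  1.0862    0.2087    0.1769    0.1550    0.1558]
  [  0.2153    1.1819    0.2318    0.0699    0.1579]
  [  0.1388    0.0939    1.1393    0.0449    0.1319]
  [  0.0969    0.1072    0.1385    1.0339    0.0762]
  [  0.0811    0.0593    0.1942    0.1329    1.0794]
Total output x = L · d:
  x_0 = 1.0862·19 + 0.2087·13 + 0.1769·85 + 0.1550·100 + 0.1558·55 = 62.4513
  x_1 = 0.2153·19 + 1.1819·13 + 0.2318·85 + 0.0699·100 + 0.1579·55 = 54.8252
  x_2 = 0.1388·19 + 0.0939·13 + 1.1393·85 + 0.0449·100 + 0.1319·55 = 112.4408
  x_3 = 0.0969·19 + 0.1072·13 + 0.1385·85 + 1.0339·100 + 0.0762·55 = 122.5896
  x_4 = 0.0811·19 + 0.0593·13 + 0.1942·85 + 0.1329·100 + 1.0794·55 = 91.4803

L[0,2] = 0.1769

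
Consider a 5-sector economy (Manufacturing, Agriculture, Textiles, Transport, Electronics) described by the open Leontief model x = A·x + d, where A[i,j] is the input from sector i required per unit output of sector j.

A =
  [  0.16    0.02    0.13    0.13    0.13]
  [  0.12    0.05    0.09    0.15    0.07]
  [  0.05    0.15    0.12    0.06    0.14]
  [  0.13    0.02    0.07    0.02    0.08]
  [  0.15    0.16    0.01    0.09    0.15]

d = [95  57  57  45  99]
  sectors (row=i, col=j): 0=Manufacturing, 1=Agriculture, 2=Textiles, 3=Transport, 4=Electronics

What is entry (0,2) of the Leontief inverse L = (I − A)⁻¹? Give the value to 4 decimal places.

Form M = I − A:
  [  0.84   -0.02   -0.13   -0.13   -0.13]
  [ -0.12    0.95   -0.09   -0.15   -0.07]
  [ -0.05   -0.15    0.88   -0.06   -0.14]
  [ -0.13   -0.02   -0.07    0.98   -0.08]
  [ -0.15   -0.16   -0.01   -0.09    0.85]
Leontief inverse L = M⁻¹:
  [  1.3031    0.1128    0.2252    0.2284    0.2672]
  [  0.2373    1.1193    0.1698    0.2295    0.1780]
  [  0.1768    0.2407    1.2026    0.1578    0.2598]
  [  0.2148    0.0747    0.1274    1.0830    0.1619]
  [  0.2994    0.2413    0.0993    0.2000    1.2773]
Total output x = L · d:
  x_0 = 1.3031·95 + 0.1128·57 + 0.2252·57 + 0.2284·45 + 0.2672·99 = 179.7913
  x_1 = 0.2373·95 + 1.1193·57 + 0.1698·57 + 0.2295·45 + 0.1780·99 = 123.9781
  x_2 = 0.1768·95 + 0.2407·57 + 1.2026·57 + 0.1578·45 + 0.2598·99 = 131.8780
  x_3 = 0.2148·95 + 0.0747·57 + 0.1274·57 + 1.0830·45 + 0.1619·99 = 96.6835
  x_4 = 0.2994·95 + 0.2413·57 + 0.0993·57 + 0.2000·45 + 1.2773·99 = 183.3241

L[0,2] = 0.2252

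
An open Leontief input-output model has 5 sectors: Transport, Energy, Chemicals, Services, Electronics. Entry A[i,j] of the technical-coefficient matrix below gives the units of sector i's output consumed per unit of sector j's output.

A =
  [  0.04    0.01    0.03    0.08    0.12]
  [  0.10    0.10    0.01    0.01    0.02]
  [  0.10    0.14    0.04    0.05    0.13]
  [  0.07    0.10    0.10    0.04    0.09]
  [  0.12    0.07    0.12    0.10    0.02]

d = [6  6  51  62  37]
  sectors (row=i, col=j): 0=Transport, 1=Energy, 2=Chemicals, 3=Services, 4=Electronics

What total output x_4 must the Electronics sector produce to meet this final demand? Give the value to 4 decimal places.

58.0310

Form M = I − A:
  [  0.96   -0.01   -0.03   -0.08   -0.12]
  [ -0.10    0.90   -0.01   -0.01   -0.02]
  [ -0.10   -0.14    0.96   -0.05   -0.13]
  [ -0.07   -0.10   -0.10    0.96   -0.09]
  [ -0.12   -0.07   -0.12   -0.10    0.98]
Leontief inverse L = M⁻¹:
  [  1.0802    0.0461    0.0646    0.1097    0.1519]
  [  0.1271    1.1228    0.0241    0.0282    0.0443]
  [  0.1611    0.1934    1.0800    0.0899    0.1752]
  [  0.1251    0.1522    0.1343    1.0747    0.1349]
  [  0.1738    0.1251    0.1556    0.1361    1.0774]
Total output x = L · d:
  x_0 = 1.0802·6 + 0.0461·6 + 0.0646·51 + 0.1097·62 + 0.1519·37 = 22.4728
  x_1 = 0.1271·6 + 1.1228·6 + 0.0241·51 + 0.0282·62 + 0.0443·37 = 12.1133
  x_2 = 0.1611·6 + 0.1934·6 + 1.0800·51 + 0.0899·62 + 0.1752·37 = 69.2647
  x_3 = 0.1251·6 + 0.1522·6 + 0.1343·51 + 1.0747·62 + 0.1349·37 = 80.1393
  x_4 = 0.1738·6 + 0.1251·6 + 0.1556·51 + 0.1361·62 + 1.0774·37 = 58.0310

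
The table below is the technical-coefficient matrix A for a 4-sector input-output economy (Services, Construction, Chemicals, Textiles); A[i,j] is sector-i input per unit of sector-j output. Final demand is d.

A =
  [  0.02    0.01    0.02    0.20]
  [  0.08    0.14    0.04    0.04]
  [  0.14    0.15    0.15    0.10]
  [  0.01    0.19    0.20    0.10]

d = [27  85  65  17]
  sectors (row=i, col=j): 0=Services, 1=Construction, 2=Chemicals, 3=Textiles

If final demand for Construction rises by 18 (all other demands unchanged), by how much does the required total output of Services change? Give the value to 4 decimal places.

1.4607

Form M = I − A:
  [  0.98   -0.01   -0.02   -0.20]
  [ -0.08    0.86   -0.04   -0.04]
  [ -0.14   -0.15    0.85   -0.10]
  [ -0.01   -0.19   -0.20    0.90]
Leontief inverse L = M⁻¹:
  [  1.0418    0.0811    0.0859    0.2447]
  [  0.1099    1.1970    0.0793    0.0864]
  [  0.2003    0.2613    1.2391    0.1938]
  [  0.0793    0.3117    0.2930    1.1751]
Total output x = L · d:
  x_0 = 1.0418·27 + 0.0811·85 + 0.0859·65 + 0.2447·17 = 44.7691
  x_1 = 0.1099·27 + 1.1970·85 + 0.0793·65 + 0.0864·17 = 111.3324
  x_2 = 0.2003·27 + 0.2613·85 + 1.2391·65 + 0.1938·17 = 111.4508
  x_3 = 0.0793·27 + 0.3117·85 + 0.2930·65 + 1.1751·17 = 67.6567
Δx_0 = L[0,1] · Δd_1 = 0.0811 · 18 = 1.4607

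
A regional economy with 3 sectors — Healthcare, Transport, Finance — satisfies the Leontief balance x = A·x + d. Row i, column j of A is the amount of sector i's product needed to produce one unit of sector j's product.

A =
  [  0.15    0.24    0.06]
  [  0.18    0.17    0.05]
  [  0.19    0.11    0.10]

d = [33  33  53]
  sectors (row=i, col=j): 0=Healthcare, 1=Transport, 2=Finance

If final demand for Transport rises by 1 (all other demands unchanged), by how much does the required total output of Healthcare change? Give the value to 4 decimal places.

Form M = I − A:
  [  0.85   -0.24   -0.06]
  [ -0.18    0.83   -0.05]
  [ -0.19   -0.11    0.90]
Leontief inverse L = M⁻¹:
  [  1.2818    0.3848    0.1068]
  [  0.2965    1.3028    0.0921]
  [  0.3068    0.2405    1.1449]
Total output x = L · d:
  x_0 = 1.2818·33 + 0.3848·33 + 0.1068·53 = 60.6618
  x_1 = 0.2965·33 + 1.3028·33 + 0.0921·53 = 57.6581
  x_2 = 0.3068·33 + 0.2405·33 + 1.1449·53 = 78.7424
Δx_0 = L[0,1] · Δd_1 = 0.3848 · 1 = 0.3848

0.3848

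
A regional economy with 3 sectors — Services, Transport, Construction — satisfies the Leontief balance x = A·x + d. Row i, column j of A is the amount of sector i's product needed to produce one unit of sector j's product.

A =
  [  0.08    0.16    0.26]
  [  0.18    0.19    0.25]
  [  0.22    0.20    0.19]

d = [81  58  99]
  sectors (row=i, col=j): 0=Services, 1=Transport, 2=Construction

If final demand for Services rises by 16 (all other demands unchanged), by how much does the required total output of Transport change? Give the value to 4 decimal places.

6.8388

Form M = I − A:
  [  0.92   -0.16   -0.26]
  [ -0.18    0.81   -0.25]
  [ -0.22   -0.20    0.81]
Leontief inverse L = M⁻¹:
  [  1.2901    0.3866    0.5334]
  [  0.4274    1.4645    0.5892]
  [  0.4559    0.4666    1.5249]
Total output x = L · d:
  x_0 = 1.2901·81 + 0.3866·58 + 0.5334·99 = 179.7312
  x_1 = 0.4274·81 + 1.4645·58 + 0.5892·99 = 177.8915
  x_2 = 0.4559·81 + 0.4666·58 + 1.5249·99 = 214.9619
Δx_1 = L[1,0] · Δd_0 = 0.4274 · 16 = 6.8388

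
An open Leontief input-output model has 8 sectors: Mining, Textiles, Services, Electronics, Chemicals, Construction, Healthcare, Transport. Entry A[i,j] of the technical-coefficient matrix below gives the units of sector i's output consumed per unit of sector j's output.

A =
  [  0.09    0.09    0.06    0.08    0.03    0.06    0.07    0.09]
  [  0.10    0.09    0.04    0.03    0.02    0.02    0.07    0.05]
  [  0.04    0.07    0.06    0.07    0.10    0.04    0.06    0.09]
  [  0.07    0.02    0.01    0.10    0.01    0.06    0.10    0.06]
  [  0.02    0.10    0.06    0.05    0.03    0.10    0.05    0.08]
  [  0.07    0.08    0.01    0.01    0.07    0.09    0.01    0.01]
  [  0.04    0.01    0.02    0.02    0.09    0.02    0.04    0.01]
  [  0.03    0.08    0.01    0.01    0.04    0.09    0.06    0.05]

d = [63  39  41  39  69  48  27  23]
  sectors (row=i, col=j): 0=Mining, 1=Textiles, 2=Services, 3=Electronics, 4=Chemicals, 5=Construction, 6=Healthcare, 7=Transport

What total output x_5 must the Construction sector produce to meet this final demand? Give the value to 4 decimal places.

77.7154

Form M = I − A:
  [  0.91   -0.09   -0.06   -0.08   -0.03   -0.06   -0.07   -0.09]
  [ -0.10    0.91   -0.04   -0.03   -0.02   -0.02   -0.07   -0.05]
  [ -0.04   -0.07    0.94   -0.07   -0.10   -0.04   -0.06   -0.09]
  [ -0.07   -0.02   -0.01    0.90   -0.01   -0.06   -0.10   -0.06]
  [ -0.02   -0.10   -0.06   -0.05    0.97   -0.10   -0.05   -0.08]
  [ -0.07   -0.08   -0.01   -0.01   -0.07    0.91   -0.01   -0.01]
  [ -0.04   -0.01   -0.02   -0.02   -0.09   -0.02    0.96   -0.01]
  [ -0.03   -0.08   -0.01   -0.01   -0.04   -0.09   -0.06    0.95]
Leontief inverse L = M⁻¹:
  [  1.1507    0.1561    0.0917    0.1246    0.0757    0.1168    0.1281    0.1427]
  [  0.1468    1.1402    0.0660    0.0634    0.0541    0.0592    0.1137    0.0906]
  [  0.0912    0.1330    1.0905    0.1104    0.1423    0.0961    0.1132    0.1401]
  [  0.1135    0.0621    0.0299    1.1334    0.0440    0.1022    0.1420    0.0947]
  [  0.0706    0.1578    0.0853    0.0828    1.0706    0.1491    0.0955    0.1210]
  [  0.1105    0.1284    0.0325    0.0360    0.0970    1.1287    0.0427    0.0431]
  [  0.0634    0.0412    0.0368    0.0406    0.1107    0.0484    1.0643    0.0353]
  [  0.0683    0.1244    0.0292    0.0318    0.0702    0.1270    0.0916    1.0786]
Total output x = L · d:
  x_0 = 1.1507·63 + 0.1561·39 + 0.0917·41 + 0.1246·39 + 0.0757·69 + 0.1168·48 + 0.1281·27 + 0.1427·23 = 104.7743
  x_1 = 0.1468·63 + 1.1402·39 + 0.0660·41 + 0.0634·39 + 0.0541·69 + 0.0592·48 + 0.1137·27 + 0.0906·23 = 70.6225
  x_2 = 0.0912·63 + 0.1330·39 + 1.0905·41 + 0.1104·39 + 0.1423·69 + 0.0961·48 + 0.1132·27 + 0.1401·23 = 80.6579
  x_3 = 0.1135·63 + 0.0621·39 + 0.0299·41 + 1.1334·39 + 0.0440·69 + 0.1022·48 + 0.1420·27 + 0.0947·23 = 68.9587
  x_4 = 0.0706·63 + 0.1578·39 + 0.0853·41 + 0.0828·39 + 1.0706·69 + 0.1491·48 + 0.0955·27 + 0.1210·23 = 103.7239
  x_5 = 0.1105·63 + 0.1284·39 + 0.0325·41 + 0.0360·39 + 0.0970·69 + 1.1287·48 + 0.0427·27 + 0.0431·23 = 77.7154
  x_6 = 0.0634·63 + 0.0412·39 + 0.0368·41 + 0.0406·39 + 0.1107·69 + 0.0484·48 + 1.0643·27 + 0.0353·23 = 48.2054
  x_7 = 0.0683·63 + 0.1244·39 + 0.0292·41 + 0.0318·39 + 0.0702·69 + 0.1270·48 + 0.0916·27 + 1.0786·23 = 49.8156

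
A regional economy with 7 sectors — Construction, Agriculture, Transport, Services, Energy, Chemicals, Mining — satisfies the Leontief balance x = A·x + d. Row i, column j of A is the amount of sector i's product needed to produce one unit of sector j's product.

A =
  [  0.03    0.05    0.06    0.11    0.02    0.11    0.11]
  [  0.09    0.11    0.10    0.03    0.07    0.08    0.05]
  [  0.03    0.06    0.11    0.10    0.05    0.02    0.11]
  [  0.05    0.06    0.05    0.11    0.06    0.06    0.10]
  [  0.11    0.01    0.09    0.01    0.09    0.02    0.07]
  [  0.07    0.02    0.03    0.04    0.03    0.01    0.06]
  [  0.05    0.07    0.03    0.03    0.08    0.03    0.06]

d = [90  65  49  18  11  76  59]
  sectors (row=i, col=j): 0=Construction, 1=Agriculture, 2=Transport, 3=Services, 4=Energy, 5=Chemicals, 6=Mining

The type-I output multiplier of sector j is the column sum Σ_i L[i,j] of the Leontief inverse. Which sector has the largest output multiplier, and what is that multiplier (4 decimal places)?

Mining (1.9846)

Form M = I − A:
  [  0.97   -0.05   -0.06   -0.11   -0.02   -0.11   -0.11]
  [ -0.09    0.89   -0.10   -0.03   -0.07   -0.08   -0.05]
  [ -0.03   -0.06    0.89   -0.10   -0.05   -0.02   -0.11]
  [ -0.05   -0.06   -0.05    0.89   -0.06   -0.06   -0.10]
  [ -0.11   -0.01   -0.09   -0.01    0.91   -0.02   -0.07]
  [ -0.07   -0.02   -0.03   -0.04   -0.03    0.99   -0.06]
  [ -0.05   -0.07   -0.03   -0.03   -0.08   -0.03    0.94]
Leontief inverse L = M⁻¹:
  [  1.0791    0.0969    0.1105    0.1623    0.0683    0.1465    0.1761]
  [  0.1469    1.1630    0.1663    0.0873    0.1227    0.1252    0.1249]
  [  0.0794    0.1102    1.1684    0.1546    0.1023    0.0582    0.1797]
  [  0.1017    0.1079    0.1046    1.1630    0.1110    0.1000    0.1682]
  [  0.1500    0.0456    0.1388    0.0551    1.1301    0.0533    0.1296]
  [  0.0958    0.0457    0.0594    0.0705    0.0563    1.0340    0.0983]
  [  0.0899    0.1041    0.0726    0.0641    0.1176    0.0597    1.1078]
Total output x = L · d:
  x_0 = 1.0791·90 + 0.0969·65 + 0.1105·49 + 0.1623·18 + 0.0683·11 + 0.1465·76 + 0.1761·59 = 134.0324
  x_1 = 0.1469·90 + 1.1630·65 + 0.1663·49 + 0.0873·18 + 0.1227·11 + 0.1252·76 + 0.1249·59 = 116.7741
  x_2 = 0.0794·90 + 0.1102·65 + 1.1684·49 + 0.1546·18 + 0.1023·11 + 0.0582·76 + 0.1797·59 = 90.4972
  x_3 = 0.1017·90 + 0.1079·65 + 0.1046·49 + 1.1630·18 + 0.1110·11 + 0.1000·76 + 0.1682·59 = 60.9650
  x_4 = 0.1500·90 + 0.0456·65 + 0.1388·49 + 0.0551·18 + 1.1301·11 + 0.0533·76 + 0.1296·59 = 48.3895
  x_5 = 0.0958·90 + 0.0457·65 + 0.0594·49 + 0.0705·18 + 0.0563·11 + 1.0340·76 + 0.0983·59 = 100.7763
  x_6 = 0.0899·90 + 0.1041·65 + 0.0726·49 + 0.0641·18 + 0.1176·11 + 0.0597·76 + 1.1078·59 = 90.7597
Output multipliers (column sums of L):
  Construction: 1.7429
  Agriculture: 1.6734
  Transport: 1.8206
  Services: 1.7569
  Energy: 1.7083
  Chemicals: 1.5769
  Mining: 1.9846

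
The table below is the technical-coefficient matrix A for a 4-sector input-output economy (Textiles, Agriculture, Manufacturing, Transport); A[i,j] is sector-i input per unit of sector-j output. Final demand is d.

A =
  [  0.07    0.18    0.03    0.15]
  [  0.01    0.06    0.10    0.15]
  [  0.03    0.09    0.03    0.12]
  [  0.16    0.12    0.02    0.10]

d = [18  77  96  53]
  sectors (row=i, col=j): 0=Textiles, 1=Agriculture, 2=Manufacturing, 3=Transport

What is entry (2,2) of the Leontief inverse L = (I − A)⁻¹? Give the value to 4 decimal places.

L[2,2] = 1.0505

Form M = I − A:
  [  0.93   -0.18   -0.03   -0.15]
  [ -0.01    0.94   -0.10   -0.15]
  [ -0.03   -0.09    0.97   -0.12]
  [ -0.16   -0.12   -0.02    0.90]
Leontief inverse L = M⁻¹:
  [  1.1209    0.2512    0.0655    0.2374]
  [  0.0520    1.1122    0.1206    0.2101]
  [  0.0652    0.1352    1.0505    0.1735]
  [  0.2077    0.1960    0.0511    1.1852]
Total output x = L · d:
  x_0 = 1.1209·18 + 0.2512·77 + 0.0655·96 + 0.2374·53 = 58.3885
  x_1 = 0.0520·18 + 1.1122·77 + 0.1206·96 + 0.2101·53 = 109.2845
  x_2 = 0.0652·18 + 0.1352·77 + 1.0505·96 + 0.1735·53 = 121.6211
  x_3 = 0.2077·18 + 0.1960·77 + 0.0511·96 + 1.1852·53 = 86.5430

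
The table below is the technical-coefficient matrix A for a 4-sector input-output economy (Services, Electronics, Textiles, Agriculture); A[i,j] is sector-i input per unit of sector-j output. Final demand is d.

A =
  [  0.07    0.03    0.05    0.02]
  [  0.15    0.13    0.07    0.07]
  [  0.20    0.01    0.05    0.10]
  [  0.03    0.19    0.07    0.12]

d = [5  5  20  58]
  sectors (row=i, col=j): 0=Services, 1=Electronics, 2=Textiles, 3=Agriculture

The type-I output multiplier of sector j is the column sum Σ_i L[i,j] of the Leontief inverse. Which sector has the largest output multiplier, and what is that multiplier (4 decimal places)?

Services (1.6629)

Form M = I − A:
  [  0.93   -0.03   -0.05   -0.02]
  [ -0.15    0.87   -0.07   -0.07]
  [ -0.20   -0.01    0.95   -0.10]
  [ -0.03   -0.19   -0.07    0.88]
Leontief inverse L = M⁻¹:
  [  1.0976    0.0464    0.0638    0.0359]
  [  0.2173    1.1824    0.1067    0.1111]
  [  0.2443    0.0497    1.0789    0.1321]
  [  0.1038    0.2608    0.1110    1.1721]
Total output x = L · d:
  x_0 = 1.0976·5 + 0.0464·5 + 0.0638·20 + 0.0359·58 = 9.0788
  x_1 = 0.2173·5 + 1.1824·5 + 0.1067·20 + 0.1111·58 = 15.5784
  x_2 = 0.2443·5 + 0.0497·5 + 1.0789·20 + 0.1321·58 = 30.7095
  x_3 = 0.1038·5 + 0.2608·5 + 0.1110·20 + 1.1721·58 = 72.0249
Output multipliers (column sums of L):
  Services: 1.6629
  Electronics: 1.5393
  Textiles: 1.3605
  Agriculture: 1.4512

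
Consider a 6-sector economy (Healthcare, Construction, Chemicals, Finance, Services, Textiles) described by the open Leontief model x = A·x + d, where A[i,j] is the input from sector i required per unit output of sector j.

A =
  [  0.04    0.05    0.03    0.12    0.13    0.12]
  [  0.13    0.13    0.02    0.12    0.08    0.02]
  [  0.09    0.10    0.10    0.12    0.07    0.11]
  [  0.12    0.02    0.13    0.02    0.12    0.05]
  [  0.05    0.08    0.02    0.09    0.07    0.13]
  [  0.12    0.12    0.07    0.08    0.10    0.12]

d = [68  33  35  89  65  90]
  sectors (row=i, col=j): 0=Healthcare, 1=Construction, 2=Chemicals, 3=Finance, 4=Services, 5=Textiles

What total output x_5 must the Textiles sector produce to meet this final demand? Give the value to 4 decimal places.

Form M = I − A:
  [  0.96   -0.05   -0.03   -0.12   -0.13   -0.12]
  [ -0.13    0.87   -0.02   -0.12   -0.08   -0.02]
  [ -0.09   -0.10    0.90   -0.12   -0.07   -0.11]
  [ -0.12   -0.02   -0.13    0.98   -0.12   -0.05]
  [ -0.05   -0.08   -0.02   -0.09    0.93   -0.13]
  [ -0.12   -0.12   -0.07   -0.08   -0.10    0.88]
Leontief inverse L = M⁻¹:
  [  1.1319    0.1305    0.0917    0.2040    0.2257    0.2137]
  [  0.2191    1.2065    0.0764    0.2089    0.1784    0.1051]
  [  0.2032    0.1997    1.1766    0.2286    0.1873    0.2200]
  [  0.1986    0.0977    0.1852    1.1105    0.2091    0.1465]
  [  0.1360    0.1560    0.0746    0.1685    1.1579    0.2120]
  [  0.2339    0.2248    0.1418    0.1946    0.2206    1.2347]
Total output x = L · d:
  x_0 = 1.1319·68 + 0.1305·33 + 0.0917·35 + 0.2040·89 + 0.2257·65 + 0.2137·90 = 136.5427
  x_1 = 0.2191·68 + 1.2065·33 + 0.0764·35 + 0.2089·89 + 0.1784·65 + 0.1051·90 = 97.0306
  x_2 = 0.2032·68 + 0.1997·33 + 1.1766·35 + 0.2286·89 + 0.1873·65 + 0.2200·90 = 113.9032
  x_3 = 0.1986·68 + 0.0977·33 + 0.1852·35 + 1.1105·89 + 0.2091·65 + 0.1465·90 = 148.8246
  x_4 = 0.1360·68 + 0.1560·33 + 0.0746·35 + 0.1685·89 + 1.1579·65 + 0.2120·90 = 126.3453
  x_5 = 0.2339·68 + 0.2248·33 + 0.1418·35 + 0.1946·89 + 0.2206·65 + 1.2347·90 = 171.0710

171.0710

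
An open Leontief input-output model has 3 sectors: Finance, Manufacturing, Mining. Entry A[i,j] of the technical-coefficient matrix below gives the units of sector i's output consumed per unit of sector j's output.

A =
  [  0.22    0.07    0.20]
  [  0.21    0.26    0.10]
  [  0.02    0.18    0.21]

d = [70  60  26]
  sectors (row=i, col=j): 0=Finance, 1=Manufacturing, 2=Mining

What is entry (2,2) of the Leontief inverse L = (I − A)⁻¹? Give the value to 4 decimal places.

L[2,2] = 1.3403

Form M = I − A:
  [  0.78   -0.07   -0.20]
  [ -0.21    0.74   -0.10]
  [ -0.02   -0.18    0.79]
Leontief inverse L = M⁻¹:
  [  1.3501    0.2175    0.3693]
  [  0.4001    1.4587    0.2859]
  [  0.1253    0.3379    1.3403]
Total output x = L · d:
  x_0 = 1.3501·70 + 0.2175·60 + 0.3693·26 = 117.1621
  x_1 = 0.4001·70 + 1.4587·60 + 0.2859·26 = 122.9642
  x_2 = 0.1253·70 + 0.3379·60 + 1.3403·26 = 63.8947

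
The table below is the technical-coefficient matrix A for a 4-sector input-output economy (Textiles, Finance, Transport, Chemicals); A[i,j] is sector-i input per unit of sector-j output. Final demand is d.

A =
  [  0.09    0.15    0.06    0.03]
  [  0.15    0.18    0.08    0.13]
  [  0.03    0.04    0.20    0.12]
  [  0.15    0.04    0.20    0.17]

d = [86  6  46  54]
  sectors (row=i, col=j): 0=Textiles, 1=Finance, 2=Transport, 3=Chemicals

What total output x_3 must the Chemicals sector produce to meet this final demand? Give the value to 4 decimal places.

107.2200

Form M = I − A:
  [  0.91   -0.15   -0.06   -0.03]
  [ -0.15    0.82   -0.08   -0.13]
  [ -0.03   -0.04    0.80   -0.12]
  [ -0.15   -0.04   -0.20    0.83]
Leontief inverse L = M⁻¹:
  [  1.1558    0.2226    0.1329    0.0959]
  [  0.2591    1.2889    0.2087    0.2414]
  [  0.0929    0.0914    1.3182    0.2083]
  [  0.2437    0.1244    0.3517    1.2840]
Total output x = L · d:
  x_0 = 1.1558·86 + 0.2226·6 + 0.1329·46 + 0.0959·54 = 112.0214
  x_1 = 0.2591·86 + 1.2889·6 + 0.2087·46 + 0.2414·54 = 52.6526
  x_2 = 0.0929·86 + 0.0914·6 + 1.3182·46 + 0.2083·54 = 80.4164
  x_3 = 0.2437·86 + 0.1244·6 + 0.3517·46 + 1.2840·54 = 107.2200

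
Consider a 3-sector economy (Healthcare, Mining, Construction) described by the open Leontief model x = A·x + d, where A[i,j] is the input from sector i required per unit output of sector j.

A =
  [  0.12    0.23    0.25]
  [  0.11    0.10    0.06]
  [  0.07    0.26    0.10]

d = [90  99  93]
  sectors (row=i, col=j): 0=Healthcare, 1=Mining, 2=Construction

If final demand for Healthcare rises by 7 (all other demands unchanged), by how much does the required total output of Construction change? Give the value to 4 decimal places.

0.9828

Form M = I − A:
  [  0.88   -0.23   -0.25]
  [ -0.11    0.90   -0.06]
  [ -0.07   -0.26    0.90]
Leontief inverse L = M⁻¹:
  [  1.2176    0.4169    0.3660]
  [  0.1582    1.1871    0.1231]
  [  0.1404    0.3754    1.1751]
Total output x = L · d:
  x_0 = 1.2176·90 + 0.4169·99 + 0.3660·93 = 184.8954
  x_1 = 0.1582·90 + 1.1871·99 + 0.1231·93 = 143.2039
  x_2 = 0.1404·90 + 0.3754·99 + 1.1751·93 = 159.0841
Δx_2 = L[2,0] · Δd_0 = 0.1404 · 7 = 0.9828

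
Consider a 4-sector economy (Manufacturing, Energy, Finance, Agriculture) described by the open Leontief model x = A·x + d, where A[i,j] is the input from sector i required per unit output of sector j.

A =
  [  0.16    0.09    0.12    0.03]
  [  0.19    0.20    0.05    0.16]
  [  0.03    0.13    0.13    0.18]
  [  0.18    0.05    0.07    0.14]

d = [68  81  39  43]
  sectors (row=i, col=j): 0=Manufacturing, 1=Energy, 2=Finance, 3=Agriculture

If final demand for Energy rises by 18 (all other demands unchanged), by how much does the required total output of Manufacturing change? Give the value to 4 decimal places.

Form M = I − A:
  [  0.84   -0.09   -0.12   -0.03]
  [ -0.19    0.80   -0.05   -0.16]
  [ -0.03   -0.13    0.87   -0.18]
  [ -0.18   -0.05   -0.07    0.86]
Leontief inverse L = M⁻¹:
  [  1.2638    0.1811    0.1943    0.1184]
  [  0.3700    1.3345    0.1513    0.2929]
  [  0.1608    0.2335    1.2093    0.3022]
  [  0.2991    0.1345    0.1479    1.2292]
Total output x = L · d:
  x_0 = 1.2638·68 + 0.1811·81 + 0.1943·39 + 0.1184·43 = 113.2777
  x_1 = 0.3700·68 + 1.3345·81 + 0.1513·39 + 0.2929·43 = 151.7500
  x_2 = 0.1608·68 + 0.2335·81 + 1.2093·39 + 0.3022·43 = 90.0002
  x_3 = 0.2991·68 + 0.1345·81 + 0.1479·39 + 1.2292·43 = 89.8576
Δx_0 = L[0,1] · Δd_1 = 0.1811 · 18 = 3.2606

3.2606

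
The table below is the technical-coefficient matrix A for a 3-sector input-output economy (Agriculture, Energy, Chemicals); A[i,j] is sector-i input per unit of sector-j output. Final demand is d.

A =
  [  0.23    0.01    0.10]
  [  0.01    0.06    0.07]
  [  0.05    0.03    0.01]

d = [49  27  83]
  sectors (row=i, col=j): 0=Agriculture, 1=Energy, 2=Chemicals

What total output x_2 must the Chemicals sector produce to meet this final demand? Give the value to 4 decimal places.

Form M = I − A:
  [  0.77   -0.01   -0.10]
  [ -0.01    0.94   -0.07]
  [ -0.05   -0.03    0.99]
Leontief inverse L = M⁻¹:
  [  1.3076    0.0182    0.1334]
  [  0.0189    1.0665    0.0773]
  [  0.0666    0.0332    1.0192]
Total output x = L · d:
  x_0 = 1.3076·49 + 0.0182·27 + 0.1334·83 = 75.6321
  x_1 = 0.0189·49 + 1.0665·27 + 0.0773·83 = 36.1373
  x_2 = 0.0666·49 + 0.0332·27 + 1.0192·83 = 88.7533

88.7533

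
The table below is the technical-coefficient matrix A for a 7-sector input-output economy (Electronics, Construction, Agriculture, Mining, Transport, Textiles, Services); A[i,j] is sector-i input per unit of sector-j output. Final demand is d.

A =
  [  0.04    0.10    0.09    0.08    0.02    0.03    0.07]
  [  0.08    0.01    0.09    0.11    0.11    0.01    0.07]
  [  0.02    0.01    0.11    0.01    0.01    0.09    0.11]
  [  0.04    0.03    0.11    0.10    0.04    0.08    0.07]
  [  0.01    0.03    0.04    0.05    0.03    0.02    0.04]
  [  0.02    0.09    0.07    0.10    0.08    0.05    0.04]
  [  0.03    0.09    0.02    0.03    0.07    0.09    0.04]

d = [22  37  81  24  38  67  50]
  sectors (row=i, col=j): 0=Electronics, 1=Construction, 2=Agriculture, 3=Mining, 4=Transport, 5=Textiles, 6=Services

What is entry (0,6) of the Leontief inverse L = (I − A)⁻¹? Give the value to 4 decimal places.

L[0,6] = 0.1192

Form M = I − A:
  [  0.96   -0.10   -0.09   -0.08   -0.02   -0.03   -0.07]
  [ -0.08    0.99   -0.09   -0.11   -0.11   -0.01   -0.07]
  [ -0.02   -0.01    0.89   -0.01   -0.01   -0.09   -0.11]
  [ -0.04   -0.03   -0.11    0.90   -0.04   -0.08   -0.07]
  [ -0.01   -0.03   -0.04   -0.05    0.97   -0.02   -0.04]
  [ -0.02   -0.09   -0.07   -0.10   -0.08    0.95   -0.04]
  [ -0.03   -0.09   -0.02   -0.03   -0.07   -0.09    0.96]
Leontief inverse L = M⁻¹:
  [  1.0670    0.1323    0.1481    0.1279    0.0584    0.0724    0.1192]
  [  0.1033    1.0472    0.1493    0.1570    0.1422    0.0561    0.1207]
  [  0.0371    0.0431    1.1523    0.0429    0.0407    0.1293    0.1481]
  [  0.0645    0.0683    0.1719    1.1498    0.0777    0.1290    0.1218]
  [  0.0221    0.0465    0.0679    0.0734    1.0484    0.0419    0.0636]
  [  0.0458    0.1213    0.1287    0.1511    0.1186    1.0911    0.0884]
  [  0.0517    0.1201    0.0650    0.0751    0.1060    0.1196    1.0765]
Total output x = L · d:
  x_0 = 1.0670·22 + 0.1323·37 + 0.1481·81 + 0.1279·24 + 0.0584·38 + 0.0724·67 + 0.1192·50 = 56.4636
  x_1 = 0.1033·22 + 1.0472·37 + 0.1493·81 + 0.1570·24 + 0.1422·38 + 0.0561·67 + 0.1207·50 = 72.0746
  x_2 = 0.0371·22 + 0.0431·37 + 1.1523·81 + 0.0429·24 + 0.0407·38 + 0.1293·67 + 0.1481·50 = 114.3974
  x_3 = 0.0645·22 + 0.0683·37 + 0.1719·81 + 1.1498·24 + 0.0777·38 + 0.1290·67 + 0.1218·50 = 63.1544
  x_4 = 0.0221·22 + 0.0465·37 + 0.0679·81 + 0.0734·24 + 1.0484·38 + 0.0419·67 + 0.0636·50 = 55.2916
  x_5 = 0.0458·22 + 0.1213·37 + 0.1287·81 + 0.1511·24 + 0.1186·38 + 1.0911·67 + 0.0884·50 = 101.5824
  x_6 = 0.0517·22 + 0.1201·37 + 0.0650·81 + 0.0751·24 + 0.1060·38 + 0.1196·67 + 1.0765·50 = 78.5167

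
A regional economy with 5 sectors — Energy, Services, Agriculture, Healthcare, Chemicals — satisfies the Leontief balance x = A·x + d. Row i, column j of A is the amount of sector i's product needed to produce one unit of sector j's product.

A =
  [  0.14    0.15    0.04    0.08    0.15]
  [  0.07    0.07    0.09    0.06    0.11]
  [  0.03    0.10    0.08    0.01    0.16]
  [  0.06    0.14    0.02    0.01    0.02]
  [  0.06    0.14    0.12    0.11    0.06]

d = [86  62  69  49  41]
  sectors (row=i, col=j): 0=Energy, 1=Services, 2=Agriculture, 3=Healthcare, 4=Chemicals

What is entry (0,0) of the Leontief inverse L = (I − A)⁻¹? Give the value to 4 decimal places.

Form M = I − A:
  [  0.86   -0.15   -0.04   -0.08   -0.15]
  [ -0.07    0.93   -0.09   -0.06   -0.11]
  [ -0.03   -0.10    0.92   -0.01   -0.16]
  [ -0.06   -0.14   -0.02    0.99   -0.02]
  [ -0.06   -0.14   -0.12   -0.11    0.94]
Leontief inverse L = M⁻¹:
  [  1.2158    0.2673    0.1144    0.1431    0.2478]
  [  0.1184    1.1521    0.1436    0.1009    0.1803]
  [  0.0737    0.1765    1.1382    0.0534    0.2273]
  [  0.0943    0.1874    0.0539    1.0372    0.0682]
  [  0.1157    0.2331    0.1803    0.1524    1.1435]
Total output x = L · d:
  x_0 = 1.2158·86 + 0.2673·62 + 0.1144·69 + 0.1431·49 + 0.2478·41 = 146.2000
  x_1 = 0.1184·86 + 1.1521·62 + 0.1436·69 + 0.1009·49 + 0.1803·41 = 103.8563
  x_2 = 0.0737·86 + 0.1765·62 + 1.1382·69 + 0.0534·49 + 0.2273·41 = 107.7530
  x_3 = 0.0943·86 + 0.1874·62 + 0.0539·69 + 1.0372·49 + 0.0682·41 = 77.0614
  x_4 = 0.1157·86 + 0.2331·62 + 0.1803·69 + 0.1524·49 + 1.1435·41 = 91.1904

L[0,0] = 1.2158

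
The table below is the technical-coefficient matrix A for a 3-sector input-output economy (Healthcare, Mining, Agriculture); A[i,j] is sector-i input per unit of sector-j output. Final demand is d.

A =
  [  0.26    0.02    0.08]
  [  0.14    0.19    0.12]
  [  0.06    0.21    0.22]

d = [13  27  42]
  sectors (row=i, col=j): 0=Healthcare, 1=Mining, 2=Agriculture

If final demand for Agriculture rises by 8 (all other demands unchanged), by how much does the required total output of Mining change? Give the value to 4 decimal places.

Form M = I − A:
  [  0.74   -0.02   -0.08]
  [ -0.14    0.81   -0.12]
  [ -0.06   -0.21    0.78]
Leontief inverse L = M⁻¹:
  [  1.3776    0.0736    0.1526]
  [  0.2644    1.3000    0.2271]
  [  0.1771    0.3557    1.3549]
Total output x = L · d:
  x_0 = 1.3776·13 + 0.0736·27 + 0.1526·42 = 26.3061
  x_1 = 0.2644·13 + 1.3000·27 + 0.2271·42 = 48.0746
  x_2 = 0.1771·13 + 0.3557·27 + 1.3549·42 = 68.8129
Δx_1 = L[1,2] · Δd_2 = 0.2271 · 8 = 1.8169

1.8169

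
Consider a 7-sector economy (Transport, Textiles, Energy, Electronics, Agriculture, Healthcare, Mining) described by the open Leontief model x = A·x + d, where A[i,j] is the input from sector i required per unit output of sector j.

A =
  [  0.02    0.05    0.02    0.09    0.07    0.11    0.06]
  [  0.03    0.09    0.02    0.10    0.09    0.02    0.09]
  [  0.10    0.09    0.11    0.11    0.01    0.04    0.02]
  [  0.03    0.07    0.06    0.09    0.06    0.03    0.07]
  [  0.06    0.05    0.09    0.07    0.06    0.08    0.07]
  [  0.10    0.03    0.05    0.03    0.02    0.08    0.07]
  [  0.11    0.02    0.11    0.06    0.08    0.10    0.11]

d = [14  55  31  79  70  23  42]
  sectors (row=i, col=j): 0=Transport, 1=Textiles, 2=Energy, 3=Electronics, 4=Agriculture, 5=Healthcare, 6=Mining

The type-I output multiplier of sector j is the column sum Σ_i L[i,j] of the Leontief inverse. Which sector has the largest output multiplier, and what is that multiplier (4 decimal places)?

Electronics (2.0127)

Form M = I − A:
  [  0.98   -0.05   -0.02   -0.09   -0.07   -0.11   -0.06]
  [ -0.03    0.91   -0.02   -0.10   -0.09   -0.02   -0.09]
  [ -0.10   -0.09    0.89   -0.11   -0.01   -0.04   -0.02]
  [ -0.03   -0.07   -0.06    0.91   -0.06   -0.03   -0.07]
  [ -0.06   -0.05   -0.09   -0.07    0.94   -0.08   -0.07]
  [ -0.10   -0.03   -0.05   -0.03   -0.02    0.92   -0.07]
  [ -0.11   -0.02   -0.11   -0.06   -0.08   -0.10    0.89]
Leontief inverse L = M⁻¹:
  [  1.0711    0.0910    0.0706    0.1460    0.1118    0.1602    0.1159]
  [  0.0805    1.1369    0.0755    0.1652    0.1406    0.0717    0.1518]
  [  0.1503    0.1453    1.1631    0.1840    0.0577    0.0911    0.0771]
  [  0.0783    0.1149    0.1121    1.1515    0.1037    0.0768    0.1242]
  [  0.1191    0.1003    0.1501    0.1392    1.1068    0.1379    0.1304]
  [  0.1464    0.0668    0.0944    0.0828    0.0578    1.1307    0.1187]
  [  0.1852    0.0790    0.1858    0.1439    0.1371    0.1773    1.1843]
Total output x = L · d:
  x_0 = 1.0711·14 + 0.0910·55 + 0.0706·31 + 0.1460·79 + 0.1118·70 + 0.1602·23 + 0.1159·42 = 50.1008
  x_1 = 0.0805·14 + 1.1369·55 + 0.0755·31 + 0.1652·79 + 0.1406·70 + 0.0717·23 + 0.1518·42 = 96.9235
  x_2 = 0.1503·14 + 0.1453·55 + 1.1631·31 + 0.1840·79 + 0.0577·70 + 0.0911·23 + 0.0771·42 = 70.0603
  x_3 = 0.0783·14 + 0.1149·55 + 0.1121·31 + 1.1515·79 + 0.1037·70 + 0.0768·23 + 0.1242·42 = 116.1099
  x_4 = 0.1191·14 + 0.1003·55 + 0.1501·31 + 0.1392·79 + 1.1068·70 + 0.1379·23 + 0.1304·42 = 108.9653
  x_5 = 0.1464·14 + 0.0668·55 + 0.0944·31 + 0.0828·79 + 0.0578·70 + 1.1307·23 + 0.1187·42 = 50.2255
  x_6 = 0.1852·14 + 0.0790·55 + 0.1858·31 + 0.1439·79 + 0.1371·70 + 0.1773·23 + 1.1843·42 = 87.4860
Output multipliers (column sums of L):
  Transport: 1.8310
  Textiles: 1.7344
  Energy: 1.8517
  Electronics: 2.0127
  Agriculture: 1.7156
  Healthcare: 1.8457
  Mining: 1.9024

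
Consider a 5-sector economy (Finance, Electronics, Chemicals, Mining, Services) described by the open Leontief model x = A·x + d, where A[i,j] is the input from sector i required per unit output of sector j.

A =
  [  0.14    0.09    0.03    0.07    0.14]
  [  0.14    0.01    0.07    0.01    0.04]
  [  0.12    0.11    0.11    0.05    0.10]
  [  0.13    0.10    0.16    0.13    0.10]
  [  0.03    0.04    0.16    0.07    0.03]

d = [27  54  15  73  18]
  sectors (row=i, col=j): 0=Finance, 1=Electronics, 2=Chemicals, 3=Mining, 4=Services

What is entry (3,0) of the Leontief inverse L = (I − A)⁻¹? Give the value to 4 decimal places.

L[3,0] = 0.2571

Form M = I − A:
  [  0.86   -0.09   -0.03   -0.07   -0.14]
  [ -0.14    0.99   -0.07   -0.01   -0.04]
  [ -0.12   -0.11    0.89   -0.05   -0.10]
  [ -0.13   -0.10   -0.16    0.87   -0.10]
  [ -0.03   -0.04   -0.16   -0.07    0.97]
Leontief inverse L = M⁻¹:
  [  1.2280    0.1450    0.1123    0.1236    0.2075]
  [  0.1955    1.0480    0.1121    0.0412    0.0872]
  [  0.2154    0.1694    1.1933    0.1017    0.1716]
  [  0.2571    0.1835    0.2750    1.2039    0.1971]
  [  0.1001    0.0889    0.2248    0.1092    1.0835]
Total output x = L · d:
  x_0 = 1.2280·27 + 0.1450·54 + 0.1123·15 + 0.1236·73 + 0.2075·18 = 55.4307
  x_1 = 0.1955·27 + 1.0480·54 + 0.1121·15 + 0.0412·73 + 0.0872·18 = 68.1357
  x_2 = 0.2154·27 + 0.1694·54 + 1.1933·15 + 0.1017·73 + 0.1716·18 = 43.3726
  x_3 = 0.2571·27 + 0.1835·54 + 0.2750·15 + 1.2039·73 + 0.1971·18 = 112.4067
  x_4 = 0.1001·27 + 0.0889·54 + 0.2248·15 + 0.1092·73 + 1.0835·18 = 38.3468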